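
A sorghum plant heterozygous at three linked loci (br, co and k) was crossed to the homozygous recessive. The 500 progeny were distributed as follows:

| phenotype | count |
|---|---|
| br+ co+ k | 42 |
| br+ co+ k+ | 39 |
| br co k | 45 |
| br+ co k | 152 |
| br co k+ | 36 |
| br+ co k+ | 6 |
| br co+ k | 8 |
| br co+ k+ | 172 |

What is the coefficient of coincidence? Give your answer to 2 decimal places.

0.78

The two most frequent reciprocal classes, br co+ k+ and br+ co k, are the parental types, so the F1 was br co+ k+ / br+ co k.
The two rarest classes, br co+ k and br+ co k+, are the double crossovers. Comparing them with the parentals, only the k allele has switched, so k is the middle locus and the order is co – k – br.
co–k: (78 + 14)/500 = 0.1840; k–br: (84 + 14)/500 = 0.1960.
Expected DCO frequency = 0.1840 × 0.1960 ≈ 0.03606; observed = 14/500 ≈ 0.02800.
Coefficient of coincidence = 0.02800/0.03606 ≈ 0.78.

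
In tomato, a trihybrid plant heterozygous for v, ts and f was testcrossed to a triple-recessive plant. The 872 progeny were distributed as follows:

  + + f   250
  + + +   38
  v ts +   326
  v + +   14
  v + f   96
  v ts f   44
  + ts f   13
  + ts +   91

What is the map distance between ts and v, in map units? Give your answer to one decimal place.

The two most frequent reciprocal classes, v ts + and + + f, are the parental types, so the F1 was v ts + / + + f.
The two rarest classes, v + + and + ts f, are the double crossovers. Comparing them with the parentals, only the ts allele has switched, so ts is the middle locus and the order is v – ts – f.
Crossovers in the v–ts interval produce the single-crossover classes + ts + and v + f (91 + 96 = 187) plus the double crossovers (27).
RF(v–ts) = (187 + 27) / 872 = 214/872 = 0.2454 → 24.5 map units.

24.5 map units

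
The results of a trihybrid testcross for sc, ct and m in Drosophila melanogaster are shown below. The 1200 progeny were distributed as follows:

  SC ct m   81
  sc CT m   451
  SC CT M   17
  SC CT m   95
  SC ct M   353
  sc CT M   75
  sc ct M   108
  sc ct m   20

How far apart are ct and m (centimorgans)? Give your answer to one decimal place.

16.1 centimorgans

The two most frequent reciprocal classes, SC ct M and sc CT m, are the parental types, so the F1 was SC ct M / sc CT m.
The two rarest classes, SC CT M and sc ct m, are the double crossovers. Comparing them with the parentals, only the ct allele has switched, so ct is the middle locus and the order is sc – ct – m.
Crossovers in the ct–m interval produce the single-crossover classes SC ct m and sc CT M (81 + 75 = 156) plus the double crossovers (37).
RF(ct–m) = (156 + 37) / 1200 = 193/1200 = 0.1608 → 16.1 centimorgans.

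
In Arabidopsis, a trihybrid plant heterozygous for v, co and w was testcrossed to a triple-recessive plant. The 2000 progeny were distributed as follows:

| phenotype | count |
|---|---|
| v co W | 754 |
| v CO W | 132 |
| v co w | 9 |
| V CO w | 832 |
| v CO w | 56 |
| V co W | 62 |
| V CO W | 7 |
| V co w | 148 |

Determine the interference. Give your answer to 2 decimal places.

0.19

The two most frequent reciprocal classes, V CO w and v co W, are the parental types, so the F1 was V CO w / v co W.
The two rarest classes, V CO W and v co w, are the double crossovers. Comparing them with the parentals, only the w allele has switched, so w is the middle locus and the order is v – w – co.
v–w: (118 + 16)/2000 = 0.0670; w–co: (280 + 16)/2000 = 0.1480.
Expected DCO frequency = 0.0670 × 0.1480 ≈ 0.00992; observed = 16/2000 ≈ 0.00800.
Coefficient of coincidence = 0.00800/0.00992 ≈ 0.81; interference = 1 − 0.81 = 0.19.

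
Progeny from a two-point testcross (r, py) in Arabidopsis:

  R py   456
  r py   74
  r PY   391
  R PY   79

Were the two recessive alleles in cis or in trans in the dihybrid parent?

trans

The two most frequent classes are R py (456) and r PY (391); these are the parental (non-recombinant) types.
So the F1 carried R py on one chromosome and r PY on the other — the recessive alleles are on opposite chromosomes (trans / repulsion).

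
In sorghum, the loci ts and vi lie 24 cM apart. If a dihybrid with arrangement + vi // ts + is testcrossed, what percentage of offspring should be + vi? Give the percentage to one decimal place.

A map distance of 24 cM corresponds to a recombination frequency of 0.240.
The F1 is + vi / ts +, so + vi is a parental gamete class with expected frequency (1 − r)/2 = 0.760/2 = 0.3800.
That is 0.3800 = 38.0% of the progeny.

38.0%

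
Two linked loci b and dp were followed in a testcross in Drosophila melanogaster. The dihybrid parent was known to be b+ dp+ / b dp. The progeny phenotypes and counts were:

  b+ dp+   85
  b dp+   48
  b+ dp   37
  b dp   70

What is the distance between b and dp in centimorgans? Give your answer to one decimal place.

35.4 centimorgans

The recombinant classes are b+ dp and b dp+: 37 + 48 = 85.
Recombination frequency = 85/240 = 0.3542 ≈ 35.4%, i.e. 35.4 centimorgans.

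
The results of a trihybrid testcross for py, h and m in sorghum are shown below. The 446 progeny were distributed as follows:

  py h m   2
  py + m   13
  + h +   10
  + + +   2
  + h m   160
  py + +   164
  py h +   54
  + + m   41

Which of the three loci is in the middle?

py

The two most frequent reciprocal classes, + h m and py + +, are the parental types, so the F1 was + h m / py + +.
The two rarest classes, py h m and + + +, are the double crossovers. Comparing them with the parentals, only the py allele has switched, so py is the middle locus and the order is m – py – h.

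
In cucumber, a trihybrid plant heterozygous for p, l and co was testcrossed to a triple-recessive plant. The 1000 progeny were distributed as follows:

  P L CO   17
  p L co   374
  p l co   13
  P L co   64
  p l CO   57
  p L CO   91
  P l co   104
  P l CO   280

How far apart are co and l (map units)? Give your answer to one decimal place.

The two most frequent reciprocal classes, P l CO and p L co, are the parental types, so the F1 was P l CO / p L co.
The two rarest classes, P L CO and p l co, are the double crossovers. Comparing them with the parentals, only the l allele has switched, so l is the middle locus and the order is p – l – co.
Crossovers in the l–co interval produce the single-crossover classes P l co and p L CO (104 + 91 = 195) plus the double crossovers (30).
RF(l–co) = (195 + 30) / 1000 = 225/1000 = 0.2250 → 22.5 map units.

22.5 map units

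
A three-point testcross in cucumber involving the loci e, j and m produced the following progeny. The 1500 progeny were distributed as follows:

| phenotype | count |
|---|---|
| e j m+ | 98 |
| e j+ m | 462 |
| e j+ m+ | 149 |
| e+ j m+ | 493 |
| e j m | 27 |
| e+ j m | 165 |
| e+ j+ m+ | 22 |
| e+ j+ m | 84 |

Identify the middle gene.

The two most frequent reciprocal classes, e j+ m and e+ j m+, are the parental types, so the F1 was e j+ m / e+ j m+.
The two rarest classes, e j m and e+ j+ m+, are the double crossovers. Comparing them with the parentals, only the j allele has switched, so j is the middle locus and the order is m – j – e.

j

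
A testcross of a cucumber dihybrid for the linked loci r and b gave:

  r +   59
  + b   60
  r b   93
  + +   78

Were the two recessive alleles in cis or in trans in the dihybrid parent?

cis

The two most frequent classes are + + (78) and r b (93); these are the parental (non-recombinant) types.
So the F1 carried + + on one chromosome and r b on the other — the recessive alleles are on the same chromosome (cis / coupling).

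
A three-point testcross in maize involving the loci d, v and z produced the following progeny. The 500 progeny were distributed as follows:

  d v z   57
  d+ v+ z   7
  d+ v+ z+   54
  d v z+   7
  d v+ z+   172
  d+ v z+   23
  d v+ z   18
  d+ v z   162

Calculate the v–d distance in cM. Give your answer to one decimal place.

25.0 cM

The two most frequent reciprocal classes, d v+ z+ and d+ v z, are the parental types, so the F1 was d v+ z+ / d+ v z.
The two rarest classes, d v z+ and d+ v+ z, are the double crossovers. Comparing them with the parentals, only the v allele has switched, so v is the middle locus and the order is d – v – z.
Crossovers in the d–v interval produce the single-crossover classes d+ v+ z+ and d v z (54 + 57 = 111) plus the double crossovers (14).
RF(d–v) = (111 + 14) / 500 = 125/500 = 0.2500 → 25.0 cM.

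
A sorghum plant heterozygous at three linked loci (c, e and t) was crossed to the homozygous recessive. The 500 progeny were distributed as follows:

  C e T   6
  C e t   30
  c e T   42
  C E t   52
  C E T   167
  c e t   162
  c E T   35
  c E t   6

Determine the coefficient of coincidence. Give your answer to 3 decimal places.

0.735

The two most frequent reciprocal classes, C E T and c e t, are the parental types, so the F1 was C E T / c e t.
The two rarest classes, C e T and c E t, are the double crossovers. Comparing them with the parentals, only the e allele has switched, so e is the middle locus and the order is c – e – t.
c–e: (65 + 12)/500 = 0.1540; e–t: (94 + 12)/500 = 0.2120.
Expected DCO frequency = 0.1540 × 0.2120 ≈ 0.03265; observed = 12/500 ≈ 0.02400.
Coefficient of coincidence = 0.02400/0.03265 ≈ 0.735.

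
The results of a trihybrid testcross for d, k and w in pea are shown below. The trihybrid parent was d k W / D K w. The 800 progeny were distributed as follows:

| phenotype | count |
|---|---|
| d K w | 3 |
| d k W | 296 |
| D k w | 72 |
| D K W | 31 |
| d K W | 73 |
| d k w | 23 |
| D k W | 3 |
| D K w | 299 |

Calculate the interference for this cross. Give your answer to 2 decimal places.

The two rarest classes, D k W and d K w, are the double crossovers. Comparing them with the parentals, only the d allele has switched, so d is the middle locus and the order is w – d – k.
w–d: (54 + 6)/800 = 0.0750; d–k: (145 + 6)/800 = 0.1888.
Expected DCO frequency = 0.0750 × 0.1888 ≈ 0.01416; observed = 6/800 ≈ 0.00750.
Coefficient of coincidence = 0.00750/0.01416 ≈ 0.53; interference = 1 − 0.53 = 0.47.

0.47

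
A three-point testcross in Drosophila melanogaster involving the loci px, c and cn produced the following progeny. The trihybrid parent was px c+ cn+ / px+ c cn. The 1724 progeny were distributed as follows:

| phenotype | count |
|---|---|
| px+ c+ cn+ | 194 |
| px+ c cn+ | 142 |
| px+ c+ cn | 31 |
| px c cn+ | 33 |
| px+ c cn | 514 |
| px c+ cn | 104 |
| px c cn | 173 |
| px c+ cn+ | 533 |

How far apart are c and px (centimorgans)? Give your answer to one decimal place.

25.0 centimorgans

The two rarest classes, px c cn+ and px+ c+ cn, are the double crossovers. Comparing them with the parentals, only the c allele has switched, so c is the middle locus and the order is px – c – cn.
Crossovers in the px–c interval produce the single-crossover classes px+ c+ cn+ and px c cn (194 + 173 = 367) plus the double crossovers (64).
RF(px–c) = (367 + 64) / 1724 = 431/1724 = 0.2500 → 25.0 centimorgans.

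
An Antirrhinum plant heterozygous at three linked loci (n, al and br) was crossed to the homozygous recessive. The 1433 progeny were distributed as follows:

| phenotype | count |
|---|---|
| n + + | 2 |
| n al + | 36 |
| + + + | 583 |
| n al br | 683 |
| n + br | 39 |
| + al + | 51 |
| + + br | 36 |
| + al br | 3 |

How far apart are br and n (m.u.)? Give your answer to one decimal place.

5.4 m.u.

The two most frequent reciprocal classes, + + + and n al br, are the parental types, so the F1 was + + + / n al br.
The two rarest classes, n + + and + al br, are the double crossovers. Comparing them with the parentals, only the n allele has switched, so n is the middle locus and the order is al – n – br.
Crossovers in the n–br interval produce the single-crossover classes + + br and n al + (36 + 36 = 72) plus the double crossovers (5).
RF(n–br) = (72 + 5) / 1433 = 77/1433 = 0.0537 → 5.4 m.u.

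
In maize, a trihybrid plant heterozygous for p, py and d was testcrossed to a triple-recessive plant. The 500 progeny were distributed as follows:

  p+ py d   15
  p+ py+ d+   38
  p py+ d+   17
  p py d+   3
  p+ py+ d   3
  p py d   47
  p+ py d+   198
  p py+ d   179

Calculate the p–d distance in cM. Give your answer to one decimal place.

7.6 cM

The two most frequent reciprocal classes, p py+ d and p+ py d+, are the parental types, so the F1 was p py+ d / p+ py d+.
The two rarest classes, p+ py+ d and p py d+, are the double crossovers. Comparing them with the parentals, only the p allele has switched, so p is the middle locus and the order is d – p – py.
Crossovers in the d–p interval produce the single-crossover classes p py+ d+ and p+ py d (17 + 15 = 32) plus the double crossovers (6).
RF(d–p) = (32 + 6) / 500 = 38/500 = 0.0760 → 7.6 cM.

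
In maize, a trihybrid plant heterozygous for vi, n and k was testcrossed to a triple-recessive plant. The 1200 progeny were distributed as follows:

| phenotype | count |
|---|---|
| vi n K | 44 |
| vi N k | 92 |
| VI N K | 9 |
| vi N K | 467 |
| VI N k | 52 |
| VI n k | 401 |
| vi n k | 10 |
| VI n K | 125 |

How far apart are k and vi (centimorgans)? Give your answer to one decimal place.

The two most frequent reciprocal classes, VI n k and vi N K, are the parental types, so the F1 was VI n k / vi N K.
The two rarest classes, vi n k and VI N K, are the double crossovers. Comparing them with the parentals, only the vi allele has switched, so vi is the middle locus and the order is k – vi – n.
Crossovers in the k–vi interval produce the single-crossover classes VI n K and vi N k (125 + 92 = 217) plus the double crossovers (19).
RF(k–vi) = (217 + 19) / 1200 = 236/1200 = 0.1967 → 19.7 centimorgans.

19.7 centimorgans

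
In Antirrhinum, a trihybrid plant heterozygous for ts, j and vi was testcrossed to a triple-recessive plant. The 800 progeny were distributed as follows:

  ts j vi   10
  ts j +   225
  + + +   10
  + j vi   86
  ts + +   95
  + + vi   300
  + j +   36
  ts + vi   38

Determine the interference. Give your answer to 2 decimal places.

0.15

The two most frequent reciprocal classes, + + vi and ts j +, are the parental types, so the F1 was + + vi / ts j +.
The two rarest classes, + + + and ts j vi, are the double crossovers. Comparing them with the parentals, only the vi allele has switched, so vi is the middle locus and the order is ts – vi – j.
ts–vi: (74 + 20)/800 = 0.1175; vi–j: (181 + 20)/800 = 0.2512.
Expected DCO frequency = 0.1175 × 0.2512 ≈ 0.02952; observed = 20/800 ≈ 0.02500.
Coefficient of coincidence = 0.02500/0.02952 ≈ 0.85; interference = 1 − 0.85 = 0.15.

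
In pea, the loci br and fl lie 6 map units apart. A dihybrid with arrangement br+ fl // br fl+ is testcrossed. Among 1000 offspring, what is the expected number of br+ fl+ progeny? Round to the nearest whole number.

30

A map distance of 6 map units corresponds to a recombination frequency of 0.060.
The F1 is br+ fl / br fl+, so br+ fl+ is a recombinant gamete class with expected frequency r/2 = 0.060/2 = 0.0300.
Expected number = 0.0300 × 1000 = 30.00 ≈ 30.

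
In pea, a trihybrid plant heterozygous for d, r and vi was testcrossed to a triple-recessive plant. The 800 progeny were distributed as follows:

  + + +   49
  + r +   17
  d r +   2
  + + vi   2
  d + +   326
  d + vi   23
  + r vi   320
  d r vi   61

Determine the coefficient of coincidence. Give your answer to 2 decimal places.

0.64

The two most frequent reciprocal classes, d + + and + r vi, are the parental types, so the F1 was d + + / + r vi.
The two rarest classes, d r + and + + vi, are the double crossovers. Comparing them with the parentals, only the r allele has switched, so r is the middle locus and the order is d – r – vi.
d–r: (110 + 4)/800 = 0.1425; r–vi: (40 + 4)/800 = 0.0550.
Expected DCO frequency = 0.1425 × 0.0550 ≈ 0.00784; observed = 4/800 ≈ 0.00500.
Coefficient of coincidence = 0.00500/0.00784 ≈ 0.64.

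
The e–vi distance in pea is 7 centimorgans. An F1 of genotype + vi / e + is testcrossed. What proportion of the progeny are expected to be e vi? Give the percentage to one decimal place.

A map distance of 7 centimorgans corresponds to a recombination frequency of 0.070.
The F1 is + vi / e +, so e vi is a recombinant gamete class with expected frequency r/2 = 0.070/2 = 0.0350.
That is 0.0350 = 3.5% of the progeny.

3.5%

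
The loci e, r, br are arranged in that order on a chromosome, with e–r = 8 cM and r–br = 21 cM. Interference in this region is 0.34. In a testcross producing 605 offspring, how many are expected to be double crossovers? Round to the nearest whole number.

Map distances give recombination frequencies of 0.080 and 0.210 for the two intervals.
With interference 0.34 (so coincidence = 0.66), expected double-crossover frequency = 0.080 × 0.210 × 0.66 = 0.01109.
Expected number = 0.01109 × 605 = 6.71 ≈ 7.

7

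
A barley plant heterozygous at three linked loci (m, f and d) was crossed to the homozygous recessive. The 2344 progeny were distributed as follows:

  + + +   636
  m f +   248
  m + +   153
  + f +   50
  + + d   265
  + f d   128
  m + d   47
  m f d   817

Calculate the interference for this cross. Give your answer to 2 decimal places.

0.01

The two most frequent reciprocal classes, m f d and + + +, are the parental types, so the F1 was m f d / + + +.
The two rarest classes, m + d and + f +, are the double crossovers. Comparing them with the parentals, only the f allele has switched, so f is the middle locus and the order is m – f – d.
m–f: (281 + 97)/2344 = 0.1613; f–d: (513 + 97)/2344 = 0.2602.
Expected DCO frequency = 0.1613 × 0.2602 ≈ 0.04197; observed = 97/2344 ≈ 0.04138.
Coefficient of coincidence = 0.04138/0.04197 ≈ 0.99; interference = 1 − 0.99 = 0.01.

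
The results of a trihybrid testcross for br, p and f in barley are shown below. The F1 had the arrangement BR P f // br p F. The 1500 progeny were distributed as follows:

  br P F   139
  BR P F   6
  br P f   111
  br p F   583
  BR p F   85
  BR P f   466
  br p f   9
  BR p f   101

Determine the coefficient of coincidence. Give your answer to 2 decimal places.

0.42

The two rarest classes, BR P F and br p f, are the double crossovers. Comparing them with the parentals, only the f allele has switched, so f is the middle locus and the order is p – f – br.
p–f: (240 + 15)/1500 = 0.1700; f–br: (196 + 15)/1500 = 0.1407.
Expected DCO frequency = 0.1700 × 0.1407 ≈ 0.02392; observed = 15/1500 ≈ 0.01000.
Coefficient of coincidence = 0.01000/0.02392 ≈ 0.42.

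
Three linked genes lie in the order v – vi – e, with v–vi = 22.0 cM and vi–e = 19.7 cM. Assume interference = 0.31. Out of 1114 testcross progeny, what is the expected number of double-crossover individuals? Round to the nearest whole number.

Map distances give recombination frequencies of 0.220 and 0.197 for the two intervals.
With interference 0.31 (so coincidence = 0.69), expected double-crossover frequency = 0.220 × 0.197 × 0.69 = 0.02990.
Expected number = 0.02990 × 1114 = 33.31 ≈ 33.

33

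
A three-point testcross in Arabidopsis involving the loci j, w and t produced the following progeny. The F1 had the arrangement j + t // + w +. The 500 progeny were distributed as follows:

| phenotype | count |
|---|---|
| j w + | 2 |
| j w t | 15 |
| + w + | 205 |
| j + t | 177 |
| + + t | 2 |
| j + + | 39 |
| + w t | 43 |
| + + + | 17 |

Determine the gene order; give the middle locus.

j

The two rarest classes, + + t and j w +, are the double crossovers. Comparing them with the parentals, only the j allele has switched, so j is the middle locus and the order is w – j – t.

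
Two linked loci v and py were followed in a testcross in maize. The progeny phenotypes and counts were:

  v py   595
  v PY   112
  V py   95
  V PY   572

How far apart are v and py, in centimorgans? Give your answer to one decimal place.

15.1 centimorgans

The two most frequent classes, V PY (572) and v py (595), are the parental types, so the F1 was V PY / v py.
The recombinant classes are V py and v PY: 95 + 112 = 207.
Recombination frequency = 207/1374 = 0.1507 ≈ 15.1%, i.e. 15.1 centimorgans.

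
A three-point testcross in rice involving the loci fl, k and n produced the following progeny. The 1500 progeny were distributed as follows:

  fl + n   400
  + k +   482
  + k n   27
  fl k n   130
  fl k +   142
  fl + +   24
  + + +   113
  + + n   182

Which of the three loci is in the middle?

The two most frequent reciprocal classes, fl + n and + k +, are the parental types, so the F1 was fl + n / + k +.
The two rarest classes, fl + + and + k n, are the double crossovers. Comparing them with the parentals, only the n allele has switched, so n is the middle locus and the order is fl – n – k.

n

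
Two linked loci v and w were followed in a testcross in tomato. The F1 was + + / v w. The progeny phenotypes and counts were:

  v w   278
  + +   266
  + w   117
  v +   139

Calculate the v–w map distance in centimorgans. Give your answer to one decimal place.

32.0 centimorgans

The recombinant classes are + w and v +: 117 + 139 = 256.
Recombination frequency = 256/800 = 0.3200 ≈ 32.0%, i.e. 32.0 centimorgans.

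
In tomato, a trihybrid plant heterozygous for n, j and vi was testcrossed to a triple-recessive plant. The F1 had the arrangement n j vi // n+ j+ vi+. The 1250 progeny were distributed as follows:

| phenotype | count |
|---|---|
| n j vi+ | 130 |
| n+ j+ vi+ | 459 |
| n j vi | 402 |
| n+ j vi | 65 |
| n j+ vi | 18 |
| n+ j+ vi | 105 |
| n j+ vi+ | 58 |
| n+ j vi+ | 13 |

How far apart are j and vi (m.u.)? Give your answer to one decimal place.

The two rarest classes, n j+ vi and n+ j vi+, are the double crossovers. Comparing them with the parentals, only the j allele has switched, so j is the middle locus and the order is vi – j – n.
Crossovers in the vi–j interval produce the single-crossover classes n j vi+ and n+ j+ vi (130 + 105 = 235) plus the double crossovers (31).
RF(vi–j) = (235 + 31) / 1250 = 266/1250 = 0.2128 → 21.3 m.u.

21.3 m.u.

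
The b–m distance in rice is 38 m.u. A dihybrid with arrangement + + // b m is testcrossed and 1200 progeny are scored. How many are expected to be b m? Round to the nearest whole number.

A map distance of 38 m.u. corresponds to a recombination frequency of 0.380.
The F1 is + + / b m, so b m is a parental gamete class with expected frequency (1 − r)/2 = 0.620/2 = 0.3100.
Expected number = 0.3100 × 1200 = 372.00 ≈ 372.

372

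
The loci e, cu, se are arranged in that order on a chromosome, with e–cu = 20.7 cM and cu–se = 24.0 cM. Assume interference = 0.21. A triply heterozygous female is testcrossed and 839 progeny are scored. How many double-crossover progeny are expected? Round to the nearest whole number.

33

Map distances give recombination frequencies of 0.207 and 0.240 for the two intervals.
With interference 0.21 (so coincidence = 0.79), expected double-crossover frequency = 0.207 × 0.240 × 0.79 = 0.03925.
Expected number = 0.03925 × 839 = 32.93 ≈ 33.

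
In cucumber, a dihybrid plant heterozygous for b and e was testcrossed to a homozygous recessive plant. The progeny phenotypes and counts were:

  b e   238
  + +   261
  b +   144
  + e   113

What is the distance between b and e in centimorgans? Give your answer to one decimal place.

34.0 centimorgans

The two most frequent classes, + + (261) and b e (238), are the parental types, so the F1 was + + / b e.
The recombinant classes are + e and b +: 113 + 144 = 257.
Recombination frequency = 257/756 = 0.3399 ≈ 34.0%, i.e. 34.0 centimorgans.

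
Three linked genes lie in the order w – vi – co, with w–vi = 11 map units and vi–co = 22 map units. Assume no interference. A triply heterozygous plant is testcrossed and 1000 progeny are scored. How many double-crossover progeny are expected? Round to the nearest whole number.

24

Map distances give recombination frequencies of 0.110 and 0.220 for the two intervals.
With no interference, expected double-crossover frequency = 0.110 × 0.220 = 0.02420.
Expected number = 0.02420 × 1000 = 24.20 ≈ 24.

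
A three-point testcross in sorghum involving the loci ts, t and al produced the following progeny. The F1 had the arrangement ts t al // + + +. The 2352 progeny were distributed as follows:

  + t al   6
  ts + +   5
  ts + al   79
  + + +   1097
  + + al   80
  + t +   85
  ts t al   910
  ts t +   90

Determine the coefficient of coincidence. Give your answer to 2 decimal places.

0.82

The two rarest classes, + t al and ts + +, are the double crossovers. Comparing them with the parentals, only the ts allele has switched, so ts is the middle locus and the order is al – ts – t.
al–ts: (170 + 11)/2352 = 0.0770; ts–t: (164 + 11)/2352 = 0.0744.
Expected DCO frequency = 0.0770 × 0.0744 ≈ 0.00573; observed = 11/2352 ≈ 0.00468.
Coefficient of coincidence = 0.00468/0.00573 ≈ 0.82.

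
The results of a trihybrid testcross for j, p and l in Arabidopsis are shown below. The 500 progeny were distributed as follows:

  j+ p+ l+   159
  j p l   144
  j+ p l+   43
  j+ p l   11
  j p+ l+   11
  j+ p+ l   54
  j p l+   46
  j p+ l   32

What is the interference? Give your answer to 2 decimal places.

0.07

The two most frequent reciprocal classes, j+ p+ l+ and j p l, are the parental types, so the F1 was j+ p+ l+ / j p l.
The two rarest classes, j p+ l+ and j+ p l, are the double crossovers. Comparing them with the parentals, only the j allele has switched, so j is the middle locus and the order is l – j – p.
l–j: (100 + 22)/500 = 0.2440; j–p: (75 + 22)/500 = 0.1940.
Expected DCO frequency = 0.2440 × 0.1940 ≈ 0.04734; observed = 22/500 ≈ 0.04400.
Coefficient of coincidence = 0.04400/0.04734 ≈ 0.93; interference = 1 − 0.93 = 0.07.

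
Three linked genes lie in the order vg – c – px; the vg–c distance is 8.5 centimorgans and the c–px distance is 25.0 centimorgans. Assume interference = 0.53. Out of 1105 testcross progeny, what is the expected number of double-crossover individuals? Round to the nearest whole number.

11

Map distances give recombination frequencies of 0.085 and 0.250 for the two intervals.
With interference 0.53 (so coincidence = 0.47), expected double-crossover frequency = 0.085 × 0.250 × 0.47 = 0.00999.
Expected number = 0.00999 × 1105 = 11.04 ≈ 11.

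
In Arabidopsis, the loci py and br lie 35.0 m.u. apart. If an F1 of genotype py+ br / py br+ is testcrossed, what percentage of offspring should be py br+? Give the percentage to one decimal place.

A map distance of 35.0 m.u. corresponds to a recombination frequency of 0.350.
The F1 is py+ br / py br+, so py br+ is a parental gamete class with expected frequency (1 − r)/2 = 0.650/2 = 0.3250.
That is 0.3250 = 32.5% of the progeny.

32.5%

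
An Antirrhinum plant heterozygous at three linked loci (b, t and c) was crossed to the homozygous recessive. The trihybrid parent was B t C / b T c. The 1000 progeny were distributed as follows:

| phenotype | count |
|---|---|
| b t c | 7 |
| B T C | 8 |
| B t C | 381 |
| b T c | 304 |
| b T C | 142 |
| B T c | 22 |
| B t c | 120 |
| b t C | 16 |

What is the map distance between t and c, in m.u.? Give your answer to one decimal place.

The two rarest classes, B T C and b t c, are the double crossovers. Comparing them with the parentals, only the t allele has switched, so t is the middle locus and the order is b – t – c.
Crossovers in the t–c interval produce the single-crossover classes B t c and b T C (120 + 142 = 262) plus the double crossovers (15).
RF(t–c) = (262 + 15) / 1000 = 277/1000 = 0.2770 → 27.7 m.u.

27.7 m.u.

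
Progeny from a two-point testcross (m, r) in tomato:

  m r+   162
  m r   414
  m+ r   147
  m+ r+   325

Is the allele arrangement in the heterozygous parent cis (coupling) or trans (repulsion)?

cis

The two most frequent classes are m+ r+ (325) and m r (414); these are the parental (non-recombinant) types.
So the F1 carried m+ r+ on one chromosome and m r on the other — the recessive alleles are on the same chromosome (cis / coupling).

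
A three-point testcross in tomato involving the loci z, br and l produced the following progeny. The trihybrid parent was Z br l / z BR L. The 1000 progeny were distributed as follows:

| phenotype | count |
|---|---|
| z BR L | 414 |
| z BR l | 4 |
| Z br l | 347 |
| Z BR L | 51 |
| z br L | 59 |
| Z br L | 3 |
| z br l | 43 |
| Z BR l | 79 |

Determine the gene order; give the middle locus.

l

The two rarest classes, Z br L and z BR l, are the double crossovers. Comparing them with the parentals, only the l allele has switched, so l is the middle locus and the order is br – l – z.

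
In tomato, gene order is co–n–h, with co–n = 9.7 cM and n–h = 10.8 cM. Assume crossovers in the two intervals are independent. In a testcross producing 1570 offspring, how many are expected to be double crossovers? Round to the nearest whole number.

16

Map distances give recombination frequencies of 0.097 and 0.108 for the two intervals.
With no interference, expected double-crossover frequency = 0.097 × 0.108 = 0.01048.
Expected number = 0.01048 × 1570 = 16.45 ≈ 16.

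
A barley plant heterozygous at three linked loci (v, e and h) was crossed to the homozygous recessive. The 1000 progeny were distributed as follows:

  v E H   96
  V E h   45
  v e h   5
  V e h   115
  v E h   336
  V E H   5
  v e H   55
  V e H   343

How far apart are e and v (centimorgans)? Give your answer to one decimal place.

11.0 centimorgans

The two most frequent reciprocal classes, v E h and V e H, are the parental types, so the F1 was v E h / V e H.
The two rarest classes, v e h and V E H, are the double crossovers. Comparing them with the parentals, only the e allele has switched, so e is the middle locus and the order is h – e – v.
Crossovers in the e–v interval produce the single-crossover classes V E h and v e H (45 + 55 = 100) plus the double crossovers (10).
RF(e–v) = (100 + 10) / 1000 = 110/1000 = 0.1100 → 11.0 centimorgans.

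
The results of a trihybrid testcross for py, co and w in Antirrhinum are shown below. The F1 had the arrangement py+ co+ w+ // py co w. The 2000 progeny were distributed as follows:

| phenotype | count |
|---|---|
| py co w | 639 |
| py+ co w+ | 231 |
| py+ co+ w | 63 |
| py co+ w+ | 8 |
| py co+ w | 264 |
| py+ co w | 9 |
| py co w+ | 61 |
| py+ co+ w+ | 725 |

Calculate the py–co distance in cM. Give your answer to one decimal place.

25.6 cM

The two rarest classes, py co+ w+ and py+ co w, are the double crossovers. Comparing them with the parentals, only the py allele has switched, so py is the middle locus and the order is w – py – co.
Crossovers in the py–co interval produce the single-crossover classes py+ co w+ and py co+ w (231 + 264 = 495) plus the double crossovers (17).
RF(py–co) = (495 + 17) / 2000 = 512/2000 = 0.2560 → 25.6 cM.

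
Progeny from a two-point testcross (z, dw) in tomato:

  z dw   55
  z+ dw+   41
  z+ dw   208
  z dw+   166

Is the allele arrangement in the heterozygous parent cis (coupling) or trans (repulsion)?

trans

The two most frequent classes are z+ dw (208) and z dw+ (166); these are the parental (non-recombinant) types.
So the F1 carried z+ dw on one chromosome and z dw+ on the other — the recessive alleles are on opposite chromosomes (trans / repulsion).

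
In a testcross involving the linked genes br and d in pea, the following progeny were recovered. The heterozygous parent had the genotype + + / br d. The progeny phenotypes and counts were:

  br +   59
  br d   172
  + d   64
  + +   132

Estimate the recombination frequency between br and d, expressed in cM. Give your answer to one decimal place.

28.8 cM

The recombinant classes are + d and br +: 64 + 59 = 123.
Recombination frequency = 123/427 = 0.2881 ≈ 28.8%, i.e. 28.8 cM.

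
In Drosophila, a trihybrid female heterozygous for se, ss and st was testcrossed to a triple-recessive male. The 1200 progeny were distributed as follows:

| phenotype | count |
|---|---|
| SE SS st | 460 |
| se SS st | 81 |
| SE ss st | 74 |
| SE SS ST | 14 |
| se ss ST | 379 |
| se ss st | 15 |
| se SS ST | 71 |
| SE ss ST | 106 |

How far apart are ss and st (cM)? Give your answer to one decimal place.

14.5 cM

The two most frequent reciprocal classes, se ss ST and SE SS st, are the parental types, so the F1 was se ss ST / SE SS st.
The two rarest classes, se ss st and SE SS ST, are the double crossovers. Comparing them with the parentals, only the st allele has switched, so st is the middle locus and the order is ss – st – se.
Crossovers in the ss–st interval produce the single-crossover classes se SS ST and SE ss st (71 + 74 = 145) plus the double crossovers (29).
RF(ss–st) = (145 + 29) / 1200 = 174/1200 = 0.1450 → 14.5 cM.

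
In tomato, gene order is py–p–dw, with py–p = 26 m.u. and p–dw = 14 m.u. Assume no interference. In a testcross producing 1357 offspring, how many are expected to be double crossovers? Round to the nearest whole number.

49

Map distances give recombination frequencies of 0.260 and 0.140 for the two intervals.
With no interference, expected double-crossover frequency = 0.260 × 0.140 = 0.03640.
Expected number = 0.03640 × 1357 = 49.39 ≈ 49.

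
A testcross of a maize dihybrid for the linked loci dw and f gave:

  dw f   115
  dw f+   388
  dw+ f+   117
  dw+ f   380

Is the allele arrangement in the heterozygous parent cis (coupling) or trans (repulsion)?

The two most frequent classes are dw+ f (380) and dw f+ (388); these are the parental (non-recombinant) types.
So the F1 carried dw+ f on one chromosome and dw f+ on the other — the recessive alleles are on opposite chromosomes (trans / repulsion).

trans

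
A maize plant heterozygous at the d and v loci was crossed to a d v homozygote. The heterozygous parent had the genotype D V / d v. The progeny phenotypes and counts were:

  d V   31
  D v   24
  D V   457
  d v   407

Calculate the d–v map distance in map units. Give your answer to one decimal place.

The recombinant classes are D v and d V: 24 + 31 = 55.
Recombination frequency = 55/919 = 0.0598 ≈ 6.0%, i.e. 6.0 map units.

6.0 map units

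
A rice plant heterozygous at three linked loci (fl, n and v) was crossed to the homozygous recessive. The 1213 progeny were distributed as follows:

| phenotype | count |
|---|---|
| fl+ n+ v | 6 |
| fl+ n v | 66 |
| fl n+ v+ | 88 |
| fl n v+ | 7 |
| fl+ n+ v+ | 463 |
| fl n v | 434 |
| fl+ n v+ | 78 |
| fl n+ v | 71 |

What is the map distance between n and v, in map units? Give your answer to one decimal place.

The two most frequent reciprocal classes, fl+ n+ v+ and fl n v, are the parental types, so the F1 was fl+ n+ v+ / fl n v.
The two rarest classes, fl+ n+ v and fl n v+, are the double crossovers. Comparing them with the parentals, only the v allele has switched, so v is the middle locus and the order is fl – v – n.
Crossovers in the v–n interval produce the single-crossover classes fl+ n v+ and fl n+ v (78 + 71 = 149) plus the double crossovers (13).
RF(v–n) = (149 + 13) / 1213 = 162/1213 = 0.1336 → 13.4 map units.

13.4 map units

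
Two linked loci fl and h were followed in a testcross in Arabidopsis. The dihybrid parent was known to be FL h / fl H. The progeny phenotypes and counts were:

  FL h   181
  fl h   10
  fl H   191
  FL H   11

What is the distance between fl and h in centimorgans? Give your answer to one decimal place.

5.3 centimorgans

The recombinant classes are FL H and fl h: 11 + 10 = 21.
Recombination frequency = 21/393 = 0.0534 ≈ 5.3%, i.e. 5.3 centimorgans.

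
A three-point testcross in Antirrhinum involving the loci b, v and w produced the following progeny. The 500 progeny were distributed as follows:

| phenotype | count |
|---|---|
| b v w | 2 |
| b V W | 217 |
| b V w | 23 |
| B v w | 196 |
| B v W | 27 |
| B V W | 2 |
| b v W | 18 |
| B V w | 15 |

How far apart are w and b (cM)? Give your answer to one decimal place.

The two most frequent reciprocal classes, b V W and B v w, are the parental types, so the F1 was b V W / B v w.
The two rarest classes, B V W and b v w, are the double crossovers. Comparing them with the parentals, only the b allele has switched, so b is the middle locus and the order is w – b – v.
Crossovers in the w–b interval produce the single-crossover classes b V w and B v W (23 + 27 = 50) plus the double crossovers (4).
RF(w–b) = (50 + 4) / 500 = 54/500 = 0.1080 → 10.8 cM.

10.8 cM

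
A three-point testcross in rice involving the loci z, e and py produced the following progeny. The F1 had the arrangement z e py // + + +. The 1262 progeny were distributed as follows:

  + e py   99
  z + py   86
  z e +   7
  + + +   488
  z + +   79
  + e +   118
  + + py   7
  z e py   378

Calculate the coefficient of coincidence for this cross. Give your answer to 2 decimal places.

The two rarest classes, z e + and + + py, are the double crossovers. Comparing them with the parentals, only the py allele has switched, so py is the middle locus and the order is e – py – z.
e–py: (204 + 14)/1262 = 0.1727; py–z: (178 + 14)/1262 = 0.1521.
Expected DCO frequency = 0.1727 × 0.1521 ≈ 0.02627; observed = 14/1262 ≈ 0.01109.
Coefficient of coincidence = 0.01109/0.02627 ≈ 0.42.

0.42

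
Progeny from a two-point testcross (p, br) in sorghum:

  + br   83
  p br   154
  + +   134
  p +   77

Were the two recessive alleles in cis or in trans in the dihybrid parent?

cis

The two most frequent classes are + + (134) and p br (154); these are the parental (non-recombinant) types.
So the F1 carried + + on one chromosome and p br on the other — the recessive alleles are on the same chromosome (cis / coupling).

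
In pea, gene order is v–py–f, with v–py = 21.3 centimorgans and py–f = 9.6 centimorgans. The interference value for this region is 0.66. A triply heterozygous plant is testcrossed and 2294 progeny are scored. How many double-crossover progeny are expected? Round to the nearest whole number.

Map distances give recombination frequencies of 0.213 and 0.096 for the two intervals.
With interference 0.66 (so coincidence = 0.34), expected double-crossover frequency = 0.213 × 0.096 × 0.34 = 0.00695.
Expected number = 0.00695 × 2294 = 15.95 ≈ 16.

16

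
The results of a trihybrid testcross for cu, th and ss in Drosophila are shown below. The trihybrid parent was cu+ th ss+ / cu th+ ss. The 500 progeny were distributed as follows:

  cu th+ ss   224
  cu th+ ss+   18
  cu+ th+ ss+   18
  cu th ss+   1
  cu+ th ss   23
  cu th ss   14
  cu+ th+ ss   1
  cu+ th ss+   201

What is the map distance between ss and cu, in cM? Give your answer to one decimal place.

8.6 cM

The two rarest classes, cu th ss+ and cu+ th+ ss, are the double crossovers. Comparing them with the parentals, only the cu allele has switched, so cu is the middle locus and the order is ss – cu – th.
Crossovers in the ss–cu interval produce the single-crossover classes cu+ th ss and cu th+ ss+ (23 + 18 = 41) plus the double crossovers (2).
RF(ss–cu) = (41 + 2) / 500 = 43/500 = 0.0860 → 8.6 cM.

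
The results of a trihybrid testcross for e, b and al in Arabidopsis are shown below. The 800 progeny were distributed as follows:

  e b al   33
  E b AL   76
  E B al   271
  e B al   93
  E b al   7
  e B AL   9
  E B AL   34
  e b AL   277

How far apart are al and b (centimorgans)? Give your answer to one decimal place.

10.4 centimorgans

The two most frequent reciprocal classes, e b AL and E B al, are the parental types, so the F1 was e b AL / E B al.
The two rarest classes, e B AL and E b al, are the double crossovers. Comparing them with the parentals, only the b allele has switched, so b is the middle locus and the order is al – b – e.
Crossovers in the al–b interval produce the single-crossover classes e b al and E B AL (33 + 34 = 67) plus the double crossovers (16).
RF(al–b) = (67 + 16) / 800 = 83/800 = 0.1037 → 10.4 centimorgans.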